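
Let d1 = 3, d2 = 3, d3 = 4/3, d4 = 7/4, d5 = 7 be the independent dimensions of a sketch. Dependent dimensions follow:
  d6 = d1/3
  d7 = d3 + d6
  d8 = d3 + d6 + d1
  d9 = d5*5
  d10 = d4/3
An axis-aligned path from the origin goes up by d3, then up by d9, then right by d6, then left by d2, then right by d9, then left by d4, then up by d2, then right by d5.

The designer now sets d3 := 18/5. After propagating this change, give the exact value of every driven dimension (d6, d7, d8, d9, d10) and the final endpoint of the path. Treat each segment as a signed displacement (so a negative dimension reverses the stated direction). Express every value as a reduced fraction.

Apply edit: d3 := 18/5
  d6 = d1/3 = 1
  d7 = d3 + d6 = 23/5
  d8 = d3 + d6 + d1 = 38/5
  d9 = d5*5 = 35
  d10 = d4/3 = 7/12
Walk from origin (0, 0):
  seg 1: up by d3 = 18/5 → (0, 18/5)
  seg 2: up by d9 = 35 → (0, 193/5)
  seg 3: right by d6 = 1 → (1, 193/5)
  seg 4: left by d2 = 3 → (-2, 193/5)
  seg 5: right by d9 = 35 → (33, 193/5)
  seg 6: left by d4 = 7/4 → (125/4, 193/5)
  seg 7: up by d2 = 3 → (125/4, 208/5)
  seg 8: right by d5 = 7 → (153/4, 208/5)

d6 = 1
d7 = 23/5
d8 = 38/5
d9 = 35
d10 = 7/12
endpoint = (153/4, 208/5)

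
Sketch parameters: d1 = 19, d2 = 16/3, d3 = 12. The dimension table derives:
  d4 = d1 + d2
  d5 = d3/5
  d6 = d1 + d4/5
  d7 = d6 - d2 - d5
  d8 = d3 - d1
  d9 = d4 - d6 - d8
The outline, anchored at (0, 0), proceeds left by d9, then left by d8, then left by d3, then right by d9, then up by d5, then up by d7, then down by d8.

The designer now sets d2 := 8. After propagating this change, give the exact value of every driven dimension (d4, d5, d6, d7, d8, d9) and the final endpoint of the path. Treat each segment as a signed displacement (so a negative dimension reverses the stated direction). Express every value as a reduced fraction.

Apply edit: d2 := 8
  d4 = d1 + d2 = 27
  d5 = d3/5 = 12/5
  d6 = d1 + d4/5 = 122/5
  d7 = d6 - d2 - d5 = 14
  d8 = d3 - d1 = -7
  d9 = d4 - d6 - d8 = 48/5
Walk from origin (0, 0):
  seg 1: left by d9 = 48/5 → (-48/5, 0)
  seg 2: left by d8 = -7 → (-13/5, 0)
  seg 3: left by d3 = 12 → (-73/5, 0)
  seg 4: right by d9 = 48/5 → (-5, 0)
  seg 5: up by d5 = 12/5 → (-5, 12/5)
  seg 6: up by d7 = 14 → (-5, 82/5)
  seg 7: down by d8 = -7 → (-5, 117/5)

d4 = 27
d5 = 12/5
d6 = 122/5
d7 = 14
d8 = -7
d9 = 48/5
endpoint = (-5, 117/5)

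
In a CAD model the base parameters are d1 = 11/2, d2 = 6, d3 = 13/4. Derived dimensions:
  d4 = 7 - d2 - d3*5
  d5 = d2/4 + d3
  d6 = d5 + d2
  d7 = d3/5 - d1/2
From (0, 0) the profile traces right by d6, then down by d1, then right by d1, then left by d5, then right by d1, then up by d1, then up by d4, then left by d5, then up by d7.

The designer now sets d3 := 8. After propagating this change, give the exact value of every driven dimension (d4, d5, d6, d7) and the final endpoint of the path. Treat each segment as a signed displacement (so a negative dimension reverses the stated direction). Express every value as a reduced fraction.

Apply edit: d3 := 8
  d4 = 7 - d2 - d3*5 = -39
  d5 = d2/4 + d3 = 19/2
  d6 = d5 + d2 = 31/2
  d7 = d3/5 - d1/2 = -23/20
Walk from origin (0, 0):
  seg 1: right by d6 = 31/2 → (31/2, 0)
  seg 2: down by d1 = 11/2 → (31/2, -11/2)
  seg 3: right by d1 = 11/2 → (21, -11/2)
  seg 4: left by d5 = 19/2 → (23/2, -11/2)
  seg 5: right by d1 = 11/2 → (17, -11/2)
  seg 6: up by d1 = 11/2 → (17, 0)
  seg 7: up by d4 = -39 → (17, -39)
  seg 8: left by d5 = 19/2 → (15/2, -39)
  seg 9: up by d7 = -23/20 → (15/2, -803/20)

d4 = -39
d5 = 19/2
d6 = 31/2
d7 = -23/20
endpoint = (15/2, -803/20)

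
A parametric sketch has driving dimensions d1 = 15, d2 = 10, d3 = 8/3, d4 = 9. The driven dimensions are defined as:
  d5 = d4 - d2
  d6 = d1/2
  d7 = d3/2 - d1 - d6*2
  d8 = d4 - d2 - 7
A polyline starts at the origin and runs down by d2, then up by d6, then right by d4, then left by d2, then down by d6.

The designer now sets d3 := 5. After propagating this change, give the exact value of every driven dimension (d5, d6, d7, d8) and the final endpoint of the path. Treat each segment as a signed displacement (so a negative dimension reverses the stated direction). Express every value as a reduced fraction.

d5 = -1
d6 = 15/2
d7 = -55/2
d8 = -8
endpoint = (-1, -10)

Apply edit: d3 := 5
  d5 = d4 - d2 = -1
  d6 = d1/2 = 15/2
  d7 = d3/2 - d1 - d6*2 = -55/2
  d8 = d4 - d2 - 7 = -8
Walk from origin (0, 0):
  seg 1: down by d2 = 10 → (0, -10)
  seg 2: up by d6 = 15/2 → (0, -5/2)
  seg 3: right by d4 = 9 → (9, -5/2)
  seg 4: left by d2 = 10 → (-1, -5/2)
  seg 5: down by d6 = 15/2 → (-1, -10)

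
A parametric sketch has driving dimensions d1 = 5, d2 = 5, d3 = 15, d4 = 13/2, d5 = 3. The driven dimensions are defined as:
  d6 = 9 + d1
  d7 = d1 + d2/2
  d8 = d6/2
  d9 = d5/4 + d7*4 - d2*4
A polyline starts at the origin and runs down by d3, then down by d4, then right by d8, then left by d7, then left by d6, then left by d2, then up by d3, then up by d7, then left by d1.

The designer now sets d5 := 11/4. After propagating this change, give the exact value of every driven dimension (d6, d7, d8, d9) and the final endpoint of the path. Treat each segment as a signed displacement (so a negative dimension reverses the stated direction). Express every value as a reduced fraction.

d6 = 14
d7 = 15/2
d8 = 7
d9 = 171/16
endpoint = (-49/2, 1)

Apply edit: d5 := 11/4
  d6 = 9 + d1 = 14
  d7 = d1 + d2/2 = 15/2
  d8 = d6/2 = 7
  d9 = d5/4 + d7*4 - d2*4 = 171/16
Walk from origin (0, 0):
  seg 1: down by d3 = 15 → (0, -15)
  seg 2: down by d4 = 13/2 → (0, -43/2)
  seg 3: right by d8 = 7 → (7, -43/2)
  seg 4: left by d7 = 15/2 → (-1/2, -43/2)
  seg 5: left by d6 = 14 → (-29/2, -43/2)
  seg 6: left by d2 = 5 → (-39/2, -43/2)
  seg 7: up by d3 = 15 → (-39/2, -13/2)
  seg 8: up by d7 = 15/2 → (-39/2, 1)
  seg 9: left by d1 = 5 → (-49/2, 1)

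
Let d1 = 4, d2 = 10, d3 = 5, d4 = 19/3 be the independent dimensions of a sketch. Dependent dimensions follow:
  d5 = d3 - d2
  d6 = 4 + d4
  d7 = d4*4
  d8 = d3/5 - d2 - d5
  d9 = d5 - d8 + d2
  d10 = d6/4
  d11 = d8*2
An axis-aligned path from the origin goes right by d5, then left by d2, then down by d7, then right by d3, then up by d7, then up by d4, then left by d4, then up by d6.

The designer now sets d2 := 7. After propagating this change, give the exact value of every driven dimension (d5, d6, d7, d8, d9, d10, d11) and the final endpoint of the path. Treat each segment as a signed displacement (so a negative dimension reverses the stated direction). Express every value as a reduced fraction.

d5 = -2
d6 = 31/3
d7 = 76/3
d8 = -4
d9 = 9
d10 = 31/12
d11 = -8
endpoint = (-31/3, 50/3)

Apply edit: d2 := 7
  d5 = d3 - d2 = -2
  d6 = 4 + d4 = 31/3
  d7 = d4*4 = 76/3
  d8 = d3/5 - d2 - d5 = -4
  d9 = d5 - d8 + d2 = 9
  d10 = d6/4 = 31/12
  d11 = d8*2 = -8
Walk from origin (0, 0):
  seg 1: right by d5 = -2 → (-2, 0)
  seg 2: left by d2 = 7 → (-9, 0)
  seg 3: down by d7 = 76/3 → (-9, -76/3)
  seg 4: right by d3 = 5 → (-4, -76/3)
  seg 5: up by d7 = 76/3 → (-4, 0)
  seg 6: up by d4 = 19/3 → (-4, 19/3)
  seg 7: left by d4 = 19/3 → (-31/3, 19/3)
  seg 8: up by d6 = 31/3 → (-31/3, 50/3)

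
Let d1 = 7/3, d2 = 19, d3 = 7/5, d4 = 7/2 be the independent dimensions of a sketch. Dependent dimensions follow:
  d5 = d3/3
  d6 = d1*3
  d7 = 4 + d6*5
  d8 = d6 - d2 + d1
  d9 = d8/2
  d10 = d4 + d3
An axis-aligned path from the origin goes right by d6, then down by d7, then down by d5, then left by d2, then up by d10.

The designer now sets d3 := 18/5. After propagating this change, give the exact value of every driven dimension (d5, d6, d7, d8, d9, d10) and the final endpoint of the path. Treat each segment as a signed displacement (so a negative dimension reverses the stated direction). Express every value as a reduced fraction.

d5 = 6/5
d6 = 7
d7 = 39
d8 = -29/3
d9 = -29/6
d10 = 71/10
endpoint = (-12, -331/10)

Apply edit: d3 := 18/5
  d5 = d3/3 = 6/5
  d6 = d1*3 = 7
  d7 = 4 + d6*5 = 39
  d8 = d6 - d2 + d1 = -29/3
  d9 = d8/2 = -29/6
  d10 = d4 + d3 = 71/10
Walk from origin (0, 0):
  seg 1: right by d6 = 7 → (7, 0)
  seg 2: down by d7 = 39 → (7, -39)
  seg 3: down by d5 = 6/5 → (7, -201/5)
  seg 4: left by d2 = 19 → (-12, -201/5)
  seg 5: up by d10 = 71/10 → (-12, -331/10)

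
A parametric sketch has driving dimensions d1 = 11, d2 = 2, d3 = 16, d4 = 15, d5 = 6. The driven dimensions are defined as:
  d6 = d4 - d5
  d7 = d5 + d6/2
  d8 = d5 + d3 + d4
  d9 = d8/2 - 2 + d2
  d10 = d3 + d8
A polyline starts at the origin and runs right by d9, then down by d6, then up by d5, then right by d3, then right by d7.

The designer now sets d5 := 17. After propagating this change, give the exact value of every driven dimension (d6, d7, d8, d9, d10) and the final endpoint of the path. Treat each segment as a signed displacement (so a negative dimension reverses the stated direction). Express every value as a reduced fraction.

d6 = -2
d7 = 16
d8 = 48
d9 = 24
d10 = 64
endpoint = (56, 19)

Apply edit: d5 := 17
  d6 = d4 - d5 = -2
  d7 = d5 + d6/2 = 16
  d8 = d5 + d3 + d4 = 48
  d9 = d8/2 - 2 + d2 = 24
  d10 = d3 + d8 = 64
Walk from origin (0, 0):
  seg 1: right by d9 = 24 → (24, 0)
  seg 2: down by d6 = -2 → (24, 2)
  seg 3: up by d5 = 17 → (24, 19)
  seg 4: right by d3 = 16 → (40, 19)
  seg 5: right by d7 = 16 → (56, 19)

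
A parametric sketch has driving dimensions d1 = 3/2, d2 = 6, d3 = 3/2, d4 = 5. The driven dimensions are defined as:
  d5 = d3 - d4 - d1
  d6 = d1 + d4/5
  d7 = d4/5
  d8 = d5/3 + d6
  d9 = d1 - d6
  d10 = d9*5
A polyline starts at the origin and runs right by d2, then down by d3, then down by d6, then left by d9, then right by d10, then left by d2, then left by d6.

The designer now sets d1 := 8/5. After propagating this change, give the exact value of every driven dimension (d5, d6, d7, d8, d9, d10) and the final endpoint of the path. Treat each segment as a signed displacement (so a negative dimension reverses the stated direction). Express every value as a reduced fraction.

Apply edit: d1 := 8/5
  d5 = d3 - d4 - d1 = -51/10
  d6 = d1 + d4/5 = 13/5
  d7 = d4/5 = 1
  d8 = d5/3 + d6 = 9/10
  d9 = d1 - d6 = -1
  d10 = d9*5 = -5
Walk from origin (0, 0):
  seg 1: right by d2 = 6 → (6, 0)
  seg 2: down by d3 = 3/2 → (6, -3/2)
  seg 3: down by d6 = 13/5 → (6, -41/10)
  seg 4: left by d9 = -1 → (7, -41/10)
  seg 5: right by d10 = -5 → (2, -41/10)
  seg 6: left by d2 = 6 → (-4, -41/10)
  seg 7: left by d6 = 13/5 → (-33/5, -41/10)

d5 = -51/10
d6 = 13/5
d7 = 1
d8 = 9/10
d9 = -1
d10 = -5
endpoint = (-33/5, -41/10)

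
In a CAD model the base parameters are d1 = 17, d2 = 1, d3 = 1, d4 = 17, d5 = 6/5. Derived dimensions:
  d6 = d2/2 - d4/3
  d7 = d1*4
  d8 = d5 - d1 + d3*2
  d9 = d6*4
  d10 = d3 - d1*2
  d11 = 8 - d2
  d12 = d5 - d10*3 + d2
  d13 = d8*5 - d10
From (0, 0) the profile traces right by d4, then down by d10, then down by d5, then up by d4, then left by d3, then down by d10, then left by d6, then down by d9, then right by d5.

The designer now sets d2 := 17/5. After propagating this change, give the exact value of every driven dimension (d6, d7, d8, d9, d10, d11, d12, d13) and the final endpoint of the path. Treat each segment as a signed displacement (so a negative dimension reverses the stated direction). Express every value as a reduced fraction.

Apply edit: d2 := 17/5
  d6 = d2/2 - d4/3 = -119/30
  d7 = d1*4 = 68
  d8 = d5 - d1 + d3*2 = -69/5
  d9 = d6*4 = -238/15
  d10 = d3 - d1*2 = -33
  d11 = 8 - d2 = 23/5
  d12 = d5 - d10*3 + d2 = 518/5
  d13 = d8*5 - d10 = -36
Walk from origin (0, 0):
  seg 1: right by d4 = 17 → (17, 0)
  seg 2: down by d10 = -33 → (17, 33)
  seg 3: down by d5 = 6/5 → (17, 159/5)
  seg 4: up by d4 = 17 → (17, 244/5)
  seg 5: left by d3 = 1 → (16, 244/5)
  seg 6: down by d10 = -33 → (16, 409/5)
  seg 7: left by d6 = -119/30 → (599/30, 409/5)
  seg 8: down by d9 = -238/15 → (599/30, 293/3)
  seg 9: right by d5 = 6/5 → (127/6, 293/3)

d6 = -119/30
d7 = 68
d8 = -69/5
d9 = -238/15
d10 = -33
d11 = 23/5
d12 = 518/5
d13 = -36
endpoint = (127/6, 293/3)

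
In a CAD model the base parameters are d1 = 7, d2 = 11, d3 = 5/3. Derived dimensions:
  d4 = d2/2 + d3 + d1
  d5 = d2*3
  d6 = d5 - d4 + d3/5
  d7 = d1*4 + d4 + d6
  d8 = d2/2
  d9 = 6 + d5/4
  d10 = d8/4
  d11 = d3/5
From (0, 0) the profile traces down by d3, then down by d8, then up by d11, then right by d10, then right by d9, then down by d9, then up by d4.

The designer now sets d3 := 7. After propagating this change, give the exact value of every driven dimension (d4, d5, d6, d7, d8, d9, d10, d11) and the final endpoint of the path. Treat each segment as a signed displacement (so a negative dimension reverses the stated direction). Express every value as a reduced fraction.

Apply edit: d3 := 7
  d4 = d2/2 + d3 + d1 = 39/2
  d5 = d2*3 = 33
  d6 = d5 - d4 + d3/5 = 149/10
  d7 = d1*4 + d4 + d6 = 312/5
  d8 = d2/2 = 11/2
  d9 = 6 + d5/4 = 57/4
  d10 = d8/4 = 11/8
  d11 = d3/5 = 7/5
Walk from origin (0, 0):
  seg 1: down by d3 = 7 → (0, -7)
  seg 2: down by d8 = 11/2 → (0, -25/2)
  seg 3: up by d11 = 7/5 → (0, -111/10)
  seg 4: right by d10 = 11/8 → (11/8, -111/10)
  seg 5: right by d9 = 57/4 → (125/8, -111/10)
  seg 6: down by d9 = 57/4 → (125/8, -507/20)
  seg 7: up by d4 = 39/2 → (125/8, -117/20)

d4 = 39/2
d5 = 33
d6 = 149/10
d7 = 312/5
d8 = 11/2
d9 = 57/4
d10 = 11/8
d11 = 7/5
endpoint = (125/8, -117/20)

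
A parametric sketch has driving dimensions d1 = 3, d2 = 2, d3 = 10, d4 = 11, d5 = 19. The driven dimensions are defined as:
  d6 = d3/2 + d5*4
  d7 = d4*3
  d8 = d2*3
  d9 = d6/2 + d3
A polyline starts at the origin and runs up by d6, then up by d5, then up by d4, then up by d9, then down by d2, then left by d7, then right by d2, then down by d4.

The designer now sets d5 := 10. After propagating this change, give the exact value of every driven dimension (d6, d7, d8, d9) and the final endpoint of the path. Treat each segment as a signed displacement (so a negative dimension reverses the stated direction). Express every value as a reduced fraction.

d6 = 45
d7 = 33
d8 = 6
d9 = 65/2
endpoint = (-31, 171/2)

Apply edit: d5 := 10
  d6 = d3/2 + d5*4 = 45
  d7 = d4*3 = 33
  d8 = d2*3 = 6
  d9 = d6/2 + d3 = 65/2
Walk from origin (0, 0):
  seg 1: up by d6 = 45 → (0, 45)
  seg 2: up by d5 = 10 → (0, 55)
  seg 3: up by d4 = 11 → (0, 66)
  seg 4: up by d9 = 65/2 → (0, 197/2)
  seg 5: down by d2 = 2 → (0, 193/2)
  seg 6: left by d7 = 33 → (-33, 193/2)
  seg 7: right by d2 = 2 → (-31, 193/2)
  seg 8: down by d4 = 11 → (-31, 171/2)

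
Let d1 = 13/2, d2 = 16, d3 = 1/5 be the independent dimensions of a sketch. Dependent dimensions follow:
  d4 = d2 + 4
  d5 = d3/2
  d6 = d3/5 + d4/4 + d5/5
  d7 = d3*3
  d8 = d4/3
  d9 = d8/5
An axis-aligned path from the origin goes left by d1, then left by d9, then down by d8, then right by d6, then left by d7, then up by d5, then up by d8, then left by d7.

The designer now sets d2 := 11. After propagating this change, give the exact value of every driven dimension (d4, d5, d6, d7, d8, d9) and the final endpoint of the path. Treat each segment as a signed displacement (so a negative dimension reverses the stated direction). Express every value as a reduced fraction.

Apply edit: d2 := 11
  d4 = d2 + 4 = 15
  d5 = d3/2 = 1/10
  d6 = d3/5 + d4/4 + d5/5 = 381/100
  d7 = d3*3 = 3/5
  d8 = d4/3 = 5
  d9 = d8/5 = 1
Walk from origin (0, 0):
  seg 1: left by d1 = 13/2 → (-13/2, 0)
  seg 2: left by d9 = 1 → (-15/2, 0)
  seg 3: down by d8 = 5 → (-15/2, -5)
  seg 4: right by d6 = 381/100 → (-369/100, -5)
  seg 5: left by d7 = 3/5 → (-429/100, -5)
  seg 6: up by d5 = 1/10 → (-429/100, -49/10)
  seg 7: up by d8 = 5 → (-429/100, 1/10)
  seg 8: left by d7 = 3/5 → (-489/100, 1/10)

d4 = 15
d5 = 1/10
d6 = 381/100
d7 = 3/5
d8 = 5
d9 = 1
endpoint = (-489/100, 1/10)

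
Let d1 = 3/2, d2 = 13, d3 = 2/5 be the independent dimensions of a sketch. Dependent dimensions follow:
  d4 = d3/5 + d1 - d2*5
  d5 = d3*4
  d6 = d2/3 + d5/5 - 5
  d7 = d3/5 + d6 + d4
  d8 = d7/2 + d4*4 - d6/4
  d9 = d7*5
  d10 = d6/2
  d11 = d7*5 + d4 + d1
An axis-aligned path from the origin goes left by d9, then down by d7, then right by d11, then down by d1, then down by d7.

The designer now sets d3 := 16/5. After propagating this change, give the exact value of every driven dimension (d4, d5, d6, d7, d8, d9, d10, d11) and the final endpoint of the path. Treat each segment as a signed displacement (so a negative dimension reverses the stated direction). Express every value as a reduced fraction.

d4 = -3143/50
d5 = 64/5
d6 = 142/75
d7 = -9049/150
d8 = -84623/300
d9 = -9049/30
d10 = 71/75
d11 = -54449/150
endpoint = (-1534/25, 17873/150)

Apply edit: d3 := 16/5
  d4 = d3/5 + d1 - d2*5 = -3143/50
  d5 = d3*4 = 64/5
  d6 = d2/3 + d5/5 - 5 = 142/75
  d7 = d3/5 + d6 + d4 = -9049/150
  d8 = d7/2 + d4*4 - d6/4 = -84623/300
  d9 = d7*5 = -9049/30
  d10 = d6/2 = 71/75
  d11 = d7*5 + d4 + d1 = -54449/150
Walk from origin (0, 0):
  seg 1: left by d9 = -9049/30 → (9049/30, 0)
  seg 2: down by d7 = -9049/150 → (9049/30, 9049/150)
  seg 3: right by d11 = -54449/150 → (-1534/25, 9049/150)
  seg 4: down by d1 = 3/2 → (-1534/25, 4412/75)
  seg 5: down by d7 = -9049/150 → (-1534/25, 17873/150)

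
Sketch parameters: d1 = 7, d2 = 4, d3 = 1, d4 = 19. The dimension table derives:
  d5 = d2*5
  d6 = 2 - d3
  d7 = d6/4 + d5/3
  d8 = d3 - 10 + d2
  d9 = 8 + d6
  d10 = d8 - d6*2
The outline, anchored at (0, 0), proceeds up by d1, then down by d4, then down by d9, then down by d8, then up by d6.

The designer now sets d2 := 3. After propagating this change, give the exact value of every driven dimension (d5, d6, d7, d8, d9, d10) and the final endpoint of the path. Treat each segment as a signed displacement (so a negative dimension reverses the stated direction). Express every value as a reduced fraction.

d5 = 15
d6 = 1
d7 = 21/4
d8 = -6
d9 = 9
d10 = -8
endpoint = (0, -14)

Apply edit: d2 := 3
  d5 = d2*5 = 15
  d6 = 2 - d3 = 1
  d7 = d6/4 + d5/3 = 21/4
  d8 = d3 - 10 + d2 = -6
  d9 = 8 + d6 = 9
  d10 = d8 - d6*2 = -8
Walk from origin (0, 0):
  seg 1: up by d1 = 7 → (0, 7)
  seg 2: down by d4 = 19 → (0, -12)
  seg 3: down by d9 = 9 → (0, -21)
  seg 4: down by d8 = -6 → (0, -15)
  seg 5: up by d6 = 1 → (0, -14)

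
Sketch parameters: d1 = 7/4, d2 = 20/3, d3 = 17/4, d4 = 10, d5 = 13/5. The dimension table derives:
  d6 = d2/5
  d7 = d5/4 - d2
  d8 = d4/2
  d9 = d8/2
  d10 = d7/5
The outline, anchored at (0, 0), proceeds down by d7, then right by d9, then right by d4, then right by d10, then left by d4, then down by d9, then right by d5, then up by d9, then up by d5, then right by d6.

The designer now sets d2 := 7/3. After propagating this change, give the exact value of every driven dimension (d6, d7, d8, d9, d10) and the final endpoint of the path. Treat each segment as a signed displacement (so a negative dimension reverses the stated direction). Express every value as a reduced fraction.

Apply edit: d2 := 7/3
  d6 = d2/5 = 7/15
  d7 = d5/4 - d2 = -101/60
  d8 = d4/2 = 5
  d9 = d8/2 = 5/2
  d10 = d7/5 = -101/300
Walk from origin (0, 0):
  seg 1: down by d7 = -101/60 → (0, 101/60)
  seg 2: right by d9 = 5/2 → (5/2, 101/60)
  seg 3: right by d4 = 10 → (25/2, 101/60)
  seg 4: right by d10 = -101/300 → (3649/300, 101/60)
  seg 5: left by d4 = 10 → (649/300, 101/60)
  seg 6: down by d9 = 5/2 → (649/300, -49/60)
  seg 7: right by d5 = 13/5 → (1429/300, -49/60)
  seg 8: up by d9 = 5/2 → (1429/300, 101/60)
  seg 9: up by d5 = 13/5 → (1429/300, 257/60)
  seg 10: right by d6 = 7/15 → (523/100, 257/60)

d6 = 7/15
d7 = -101/60
d8 = 5
d9 = 5/2
d10 = -101/300
endpoint = (523/100, 257/60)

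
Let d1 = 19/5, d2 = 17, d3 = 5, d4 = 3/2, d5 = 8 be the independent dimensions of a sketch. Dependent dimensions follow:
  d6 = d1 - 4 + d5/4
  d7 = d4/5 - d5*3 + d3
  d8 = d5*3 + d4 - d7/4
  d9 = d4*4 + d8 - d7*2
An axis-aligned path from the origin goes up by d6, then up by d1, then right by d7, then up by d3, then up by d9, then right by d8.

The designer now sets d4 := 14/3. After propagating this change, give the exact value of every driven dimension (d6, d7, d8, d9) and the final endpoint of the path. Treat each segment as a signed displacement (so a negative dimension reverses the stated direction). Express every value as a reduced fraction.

d6 = 9/5
d7 = -271/15
d8 = 1991/60
d9 = 5279/60
endpoint = (907/60, 1183/12)

Apply edit: d4 := 14/3
  d6 = d1 - 4 + d5/4 = 9/5
  d7 = d4/5 - d5*3 + d3 = -271/15
  d8 = d5*3 + d4 - d7/4 = 1991/60
  d9 = d4*4 + d8 - d7*2 = 5279/60
Walk from origin (0, 0):
  seg 1: up by d6 = 9/5 → (0, 9/5)
  seg 2: up by d1 = 19/5 → (0, 28/5)
  seg 3: right by d7 = -271/15 → (-271/15, 28/5)
  seg 4: up by d3 = 5 → (-271/15, 53/5)
  seg 5: up by d9 = 5279/60 → (-271/15, 1183/12)
  seg 6: right by d8 = 1991/60 → (907/60, 1183/12)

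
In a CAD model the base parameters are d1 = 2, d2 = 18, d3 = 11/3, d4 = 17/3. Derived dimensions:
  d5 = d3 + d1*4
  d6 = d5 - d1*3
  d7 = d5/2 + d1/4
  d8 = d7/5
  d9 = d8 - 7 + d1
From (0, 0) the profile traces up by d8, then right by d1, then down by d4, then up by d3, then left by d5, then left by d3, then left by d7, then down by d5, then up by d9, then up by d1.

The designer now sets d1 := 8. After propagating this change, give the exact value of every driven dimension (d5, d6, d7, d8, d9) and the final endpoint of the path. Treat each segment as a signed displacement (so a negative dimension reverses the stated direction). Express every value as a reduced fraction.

Apply edit: d1 := 8
  d5 = d3 + d1*4 = 107/3
  d6 = d5 - d1*3 = 35/3
  d7 = d5/2 + d1/4 = 119/6
  d8 = d7/5 = 119/30
  d9 = d8 - 7 + d1 = 149/30
Walk from origin (0, 0):
  seg 1: up by d8 = 119/30 → (0, 119/30)
  seg 2: right by d1 = 8 → (8, 119/30)
  seg 3: down by d4 = 17/3 → (8, -17/10)
  seg 4: up by d3 = 11/3 → (8, 59/30)
  seg 5: left by d5 = 107/3 → (-83/3, 59/30)
  seg 6: left by d3 = 11/3 → (-94/3, 59/30)
  seg 7: left by d7 = 119/6 → (-307/6, 59/30)
  seg 8: down by d5 = 107/3 → (-307/6, -337/10)
  seg 9: up by d9 = 149/30 → (-307/6, -431/15)
  seg 10: up by d1 = 8 → (-307/6, -311/15)

d5 = 107/3
d6 = 35/3
d7 = 119/6
d8 = 119/30
d9 = 149/30
endpoint = (-307/6, -311/15)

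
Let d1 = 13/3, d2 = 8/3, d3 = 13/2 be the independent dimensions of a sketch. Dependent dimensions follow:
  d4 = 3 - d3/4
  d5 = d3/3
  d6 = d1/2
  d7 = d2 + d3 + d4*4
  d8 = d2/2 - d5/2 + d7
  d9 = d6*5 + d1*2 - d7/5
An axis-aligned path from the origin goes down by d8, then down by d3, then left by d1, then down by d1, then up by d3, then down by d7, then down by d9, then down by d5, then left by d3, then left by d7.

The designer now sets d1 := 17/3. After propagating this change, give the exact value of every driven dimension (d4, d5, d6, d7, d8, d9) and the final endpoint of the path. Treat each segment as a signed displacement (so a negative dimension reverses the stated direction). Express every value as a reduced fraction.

d4 = 11/8
d5 = 13/6
d6 = 17/6
d7 = 44/3
d8 = 179/12
d9 = 677/30
endpoint = (-161/6, -3599/60)

Apply edit: d1 := 17/3
  d4 = 3 - d3/4 = 11/8
  d5 = d3/3 = 13/6
  d6 = d1/2 = 17/6
  d7 = d2 + d3 + d4*4 = 44/3
  d8 = d2/2 - d5/2 + d7 = 179/12
  d9 = d6*5 + d1*2 - d7/5 = 677/30
Walk from origin (0, 0):
  seg 1: down by d8 = 179/12 → (0, -179/12)
  seg 2: down by d3 = 13/2 → (0, -257/12)
  seg 3: left by d1 = 17/3 → (-17/3, -257/12)
  seg 4: down by d1 = 17/3 → (-17/3, -325/12)
  seg 5: up by d3 = 13/2 → (-17/3, -247/12)
  seg 6: down by d7 = 44/3 → (-17/3, -141/4)
  seg 7: down by d9 = 677/30 → (-17/3, -3469/60)
  seg 8: down by d5 = 13/6 → (-17/3, -3599/60)
  seg 9: left by d3 = 13/2 → (-73/6, -3599/60)
  seg 10: left by d7 = 44/3 → (-161/6, -3599/60)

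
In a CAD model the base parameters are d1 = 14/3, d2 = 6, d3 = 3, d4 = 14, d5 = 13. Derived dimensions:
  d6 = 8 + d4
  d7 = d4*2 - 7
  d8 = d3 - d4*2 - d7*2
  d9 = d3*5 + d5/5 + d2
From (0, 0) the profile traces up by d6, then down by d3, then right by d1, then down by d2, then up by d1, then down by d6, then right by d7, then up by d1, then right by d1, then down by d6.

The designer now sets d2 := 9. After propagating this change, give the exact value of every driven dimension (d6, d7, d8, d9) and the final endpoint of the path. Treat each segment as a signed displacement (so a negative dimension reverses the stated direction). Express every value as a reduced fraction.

Apply edit: d2 := 9
  d6 = 8 + d4 = 22
  d7 = d4*2 - 7 = 21
  d8 = d3 - d4*2 - d7*2 = -67
  d9 = d3*5 + d5/5 + d2 = 133/5
Walk from origin (0, 0):
  seg 1: up by d6 = 22 → (0, 22)
  seg 2: down by d3 = 3 → (0, 19)
  seg 3: right by d1 = 14/3 → (14/3, 19)
  seg 4: down by d2 = 9 → (14/3, 10)
  seg 5: up by d1 = 14/3 → (14/3, 44/3)
  seg 6: down by d6 = 22 → (14/3, -22/3)
  seg 7: right by d7 = 21 → (77/3, -22/3)
  seg 8: up by d1 = 14/3 → (77/3, -8/3)
  seg 9: right by d1 = 14/3 → (91/3, -8/3)
  seg 10: down by d6 = 22 → (91/3, -74/3)

d6 = 22
d7 = 21
d8 = -67
d9 = 133/5
endpoint = (91/3, -74/3)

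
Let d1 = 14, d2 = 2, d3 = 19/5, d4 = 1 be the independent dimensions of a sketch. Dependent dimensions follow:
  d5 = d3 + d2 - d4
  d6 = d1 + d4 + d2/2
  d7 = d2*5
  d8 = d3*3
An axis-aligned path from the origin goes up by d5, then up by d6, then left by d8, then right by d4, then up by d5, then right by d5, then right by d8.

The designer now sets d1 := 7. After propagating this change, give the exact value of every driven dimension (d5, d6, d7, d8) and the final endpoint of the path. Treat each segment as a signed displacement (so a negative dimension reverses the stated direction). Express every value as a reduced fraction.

d5 = 24/5
d6 = 9
d7 = 10
d8 = 57/5
endpoint = (29/5, 93/5)

Apply edit: d1 := 7
  d5 = d3 + d2 - d4 = 24/5
  d6 = d1 + d4 + d2/2 = 9
  d7 = d2*5 = 10
  d8 = d3*3 = 57/5
Walk from origin (0, 0):
  seg 1: up by d5 = 24/5 → (0, 24/5)
  seg 2: up by d6 = 9 → (0, 69/5)
  seg 3: left by d8 = 57/5 → (-57/5, 69/5)
  seg 4: right by d4 = 1 → (-52/5, 69/5)
  seg 5: up by d5 = 24/5 → (-52/5, 93/5)
  seg 6: right by d5 = 24/5 → (-28/5, 93/5)
  seg 7: right by d8 = 57/5 → (29/5, 93/5)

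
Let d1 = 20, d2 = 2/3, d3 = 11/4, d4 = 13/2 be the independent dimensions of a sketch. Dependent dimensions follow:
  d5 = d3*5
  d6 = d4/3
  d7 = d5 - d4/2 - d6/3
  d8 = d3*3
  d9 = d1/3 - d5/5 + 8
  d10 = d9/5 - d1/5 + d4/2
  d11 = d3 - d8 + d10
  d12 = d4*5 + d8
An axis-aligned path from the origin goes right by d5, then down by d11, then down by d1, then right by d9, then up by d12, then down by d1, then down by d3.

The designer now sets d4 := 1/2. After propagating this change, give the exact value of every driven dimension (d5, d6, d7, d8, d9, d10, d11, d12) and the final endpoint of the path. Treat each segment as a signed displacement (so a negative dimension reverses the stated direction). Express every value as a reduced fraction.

Apply edit: d4 := 1/2
  d5 = d3*5 = 55/4
  d6 = d4/3 = 1/6
  d7 = d5 - d4/2 - d6/3 = 121/9
  d8 = d3*3 = 33/4
  d9 = d1/3 - d5/5 + 8 = 143/12
  d10 = d9/5 - d1/5 + d4/2 = -41/30
  d11 = d3 - d8 + d10 = -103/15
  d12 = d4*5 + d8 = 43/4
Walk from origin (0, 0):
  seg 1: right by d5 = 55/4 → (55/4, 0)
  seg 2: down by d11 = -103/15 → (55/4, 103/15)
  seg 3: down by d1 = 20 → (55/4, -197/15)
  seg 4: right by d9 = 143/12 → (77/3, -197/15)
  seg 5: up by d12 = 43/4 → (77/3, -143/60)
  seg 6: down by d1 = 20 → (77/3, -1343/60)
  seg 7: down by d3 = 11/4 → (77/3, -377/15)

d5 = 55/4
d6 = 1/6
d7 = 121/9
d8 = 33/4
d9 = 143/12
d10 = -41/30
d11 = -103/15
d12 = 43/4
endpoint = (77/3, -377/15)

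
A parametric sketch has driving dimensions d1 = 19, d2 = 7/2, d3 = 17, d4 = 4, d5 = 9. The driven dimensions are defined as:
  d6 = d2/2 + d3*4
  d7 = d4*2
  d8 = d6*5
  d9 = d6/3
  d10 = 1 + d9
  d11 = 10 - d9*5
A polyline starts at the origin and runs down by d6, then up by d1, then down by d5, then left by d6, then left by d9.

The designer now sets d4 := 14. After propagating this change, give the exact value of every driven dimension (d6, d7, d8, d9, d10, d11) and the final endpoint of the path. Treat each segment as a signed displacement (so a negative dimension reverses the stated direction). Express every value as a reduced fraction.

Apply edit: d4 := 14
  d6 = d2/2 + d3*4 = 279/4
  d7 = d4*2 = 28
  d8 = d6*5 = 1395/4
  d9 = d6/3 = 93/4
  d10 = 1 + d9 = 97/4
  d11 = 10 - d9*5 = -425/4
Walk from origin (0, 0):
  seg 1: down by d6 = 279/4 → (0, -279/4)
  seg 2: up by d1 = 19 → (0, -203/4)
  seg 3: down by d5 = 9 → (0, -239/4)
  seg 4: left by d6 = 279/4 → (-279/4, -239/4)
  seg 5: left by d9 = 93/4 → (-93, -239/4)

d6 = 279/4
d7 = 28
d8 = 1395/4
d9 = 93/4
d10 = 97/4
d11 = -425/4
endpoint = (-93, -239/4)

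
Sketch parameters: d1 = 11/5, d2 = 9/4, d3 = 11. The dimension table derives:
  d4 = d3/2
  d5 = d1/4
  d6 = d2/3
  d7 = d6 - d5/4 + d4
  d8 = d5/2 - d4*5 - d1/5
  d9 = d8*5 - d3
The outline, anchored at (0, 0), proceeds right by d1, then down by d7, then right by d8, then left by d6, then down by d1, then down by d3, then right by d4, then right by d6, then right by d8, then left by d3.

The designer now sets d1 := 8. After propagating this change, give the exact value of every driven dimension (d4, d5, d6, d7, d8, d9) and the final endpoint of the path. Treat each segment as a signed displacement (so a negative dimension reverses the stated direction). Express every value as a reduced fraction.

Apply edit: d1 := 8
  d4 = d3/2 = 11/2
  d5 = d1/4 = 2
  d6 = d2/3 = 3/4
  d7 = d6 - d5/4 + d4 = 23/4
  d8 = d5/2 - d4*5 - d1/5 = -281/10
  d9 = d8*5 - d3 = -303/2
Walk from origin (0, 0):
  seg 1: right by d1 = 8 → (8, 0)
  seg 2: down by d7 = 23/4 → (8, -23/4)
  seg 3: right by d8 = -281/10 → (-201/10, -23/4)
  seg 4: left by d6 = 3/4 → (-417/20, -23/4)
  seg 5: down by d1 = 8 → (-417/20, -55/4)
  seg 6: down by d3 = 11 → (-417/20, -99/4)
  seg 7: right by d4 = 11/2 → (-307/20, -99/4)
  seg 8: right by d6 = 3/4 → (-73/5, -99/4)
  seg 9: right by d8 = -281/10 → (-427/10, -99/4)
  seg 10: left by d3 = 11 → (-537/10, -99/4)

d4 = 11/2
d5 = 2
d6 = 3/4
d7 = 23/4
d8 = -281/10
d9 = -303/2
endpoint = (-537/10, -99/4)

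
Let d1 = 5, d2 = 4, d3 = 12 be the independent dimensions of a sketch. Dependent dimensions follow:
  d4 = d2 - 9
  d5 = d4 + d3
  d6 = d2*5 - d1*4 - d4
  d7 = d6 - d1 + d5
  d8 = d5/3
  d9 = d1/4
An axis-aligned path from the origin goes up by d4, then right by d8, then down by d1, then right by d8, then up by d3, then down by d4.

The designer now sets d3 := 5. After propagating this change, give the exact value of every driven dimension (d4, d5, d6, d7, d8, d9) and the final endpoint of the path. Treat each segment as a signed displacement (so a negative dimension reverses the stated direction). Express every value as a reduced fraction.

Apply edit: d3 := 5
  d4 = d2 - 9 = -5
  d5 = d4 + d3 = 0
  d6 = d2*5 - d1*4 - d4 = 5
  d7 = d6 - d1 + d5 = 0
  d8 = d5/3 = 0
  d9 = d1/4 = 5/4
Walk from origin (0, 0):
  seg 1: up by d4 = -5 → (0, -5)
  seg 2: right by d8 = 0 → (0, -5)
  seg 3: down by d1 = 5 → (0, -10)
  seg 4: right by d8 = 0 → (0, -10)
  seg 5: up by d3 = 5 → (0, -5)
  seg 6: down by d4 = -5 → (0, 0)

d4 = -5
d5 = 0
d6 = 5
d7 = 0
d8 = 0
d9 = 5/4
endpoint = (0, 0)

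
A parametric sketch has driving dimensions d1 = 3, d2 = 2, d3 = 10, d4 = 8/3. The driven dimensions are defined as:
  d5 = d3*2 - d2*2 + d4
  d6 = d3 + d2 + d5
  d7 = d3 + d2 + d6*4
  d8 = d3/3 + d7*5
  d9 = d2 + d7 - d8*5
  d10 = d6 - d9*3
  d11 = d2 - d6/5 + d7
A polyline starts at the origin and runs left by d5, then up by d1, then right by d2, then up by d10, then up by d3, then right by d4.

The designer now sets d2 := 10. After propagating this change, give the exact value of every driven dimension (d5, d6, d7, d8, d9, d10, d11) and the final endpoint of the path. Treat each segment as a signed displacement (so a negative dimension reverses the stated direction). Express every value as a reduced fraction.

Apply edit: d2 := 10
  d5 = d3*2 - d2*2 + d4 = 8/3
  d6 = d3 + d2 + d5 = 68/3
  d7 = d3 + d2 + d6*4 = 332/3
  d8 = d3/3 + d7*5 = 1670/3
  d9 = d2 + d7 - d8*5 = -7988/3
  d10 = d6 - d9*3 = 24032/3
  d11 = d2 - d6/5 + d7 = 1742/15
Walk from origin (0, 0):
  seg 1: left by d5 = 8/3 → (-8/3, 0)
  seg 2: up by d1 = 3 → (-8/3, 3)
  seg 3: right by d2 = 10 → (22/3, 3)
  seg 4: up by d10 = 24032/3 → (22/3, 24041/3)
  seg 5: up by d3 = 10 → (22/3, 24071/3)
  seg 6: right by d4 = 8/3 → (10, 24071/3)

d5 = 8/3
d6 = 68/3
d7 = 332/3
d8 = 1670/3
d9 = -7988/3
d10 = 24032/3
d11 = 1742/15
endpoint = (10, 24071/3)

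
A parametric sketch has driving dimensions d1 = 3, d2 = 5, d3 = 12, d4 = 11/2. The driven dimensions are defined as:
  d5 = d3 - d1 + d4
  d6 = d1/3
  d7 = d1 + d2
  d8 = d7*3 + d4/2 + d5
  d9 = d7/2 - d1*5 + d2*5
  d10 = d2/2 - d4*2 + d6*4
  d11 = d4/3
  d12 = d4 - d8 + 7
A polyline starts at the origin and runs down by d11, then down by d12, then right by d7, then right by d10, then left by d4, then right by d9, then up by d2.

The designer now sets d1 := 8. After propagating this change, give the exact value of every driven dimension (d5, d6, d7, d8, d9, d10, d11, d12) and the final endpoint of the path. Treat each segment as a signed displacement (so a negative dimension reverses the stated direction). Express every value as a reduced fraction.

d5 = 19/2
d6 = 8/3
d7 = 13
d8 = 205/4
d9 = -17/2
d10 = 13/6
d11 = 11/6
d12 = -155/4
endpoint = (7/6, 503/12)

Apply edit: d1 := 8
  d5 = d3 - d1 + d4 = 19/2
  d6 = d1/3 = 8/3
  d7 = d1 + d2 = 13
  d8 = d7*3 + d4/2 + d5 = 205/4
  d9 = d7/2 - d1*5 + d2*5 = -17/2
  d10 = d2/2 - d4*2 + d6*4 = 13/6
  d11 = d4/3 = 11/6
  d12 = d4 - d8 + 7 = -155/4
Walk from origin (0, 0):
  seg 1: down by d11 = 11/6 → (0, -11/6)
  seg 2: down by d12 = -155/4 → (0, 443/12)
  seg 3: right by d7 = 13 → (13, 443/12)
  seg 4: right by d10 = 13/6 → (91/6, 443/12)
  seg 5: left by d4 = 11/2 → (29/3, 443/12)
  seg 6: right by d9 = -17/2 → (7/6, 443/12)
  seg 7: up by d2 = 5 → (7/6, 503/12)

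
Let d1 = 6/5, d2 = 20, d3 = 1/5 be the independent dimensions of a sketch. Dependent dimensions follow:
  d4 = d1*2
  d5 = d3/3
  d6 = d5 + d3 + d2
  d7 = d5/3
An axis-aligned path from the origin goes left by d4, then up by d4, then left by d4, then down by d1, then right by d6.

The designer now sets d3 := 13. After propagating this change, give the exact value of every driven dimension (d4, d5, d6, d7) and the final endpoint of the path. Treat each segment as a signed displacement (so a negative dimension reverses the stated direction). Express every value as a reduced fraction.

d4 = 12/5
d5 = 13/3
d6 = 112/3
d7 = 13/9
endpoint = (488/15, 6/5)

Apply edit: d3 := 13
  d4 = d1*2 = 12/5
  d5 = d3/3 = 13/3
  d6 = d5 + d3 + d2 = 112/3
  d7 = d5/3 = 13/9
Walk from origin (0, 0):
  seg 1: left by d4 = 12/5 → (-12/5, 0)
  seg 2: up by d4 = 12/5 → (-12/5, 12/5)
  seg 3: left by d4 = 12/5 → (-24/5, 12/5)
  seg 4: down by d1 = 6/5 → (-24/5, 6/5)
  seg 5: right by d6 = 112/3 → (488/15, 6/5)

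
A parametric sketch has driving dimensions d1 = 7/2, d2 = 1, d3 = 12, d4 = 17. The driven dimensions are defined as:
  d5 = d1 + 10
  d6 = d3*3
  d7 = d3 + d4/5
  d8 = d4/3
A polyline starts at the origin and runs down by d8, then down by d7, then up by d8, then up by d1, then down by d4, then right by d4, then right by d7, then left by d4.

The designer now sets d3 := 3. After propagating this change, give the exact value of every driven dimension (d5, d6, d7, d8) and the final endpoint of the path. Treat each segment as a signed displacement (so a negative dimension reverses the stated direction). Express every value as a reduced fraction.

Apply edit: d3 := 3
  d5 = d1 + 10 = 27/2
  d6 = d3*3 = 9
  d7 = d3 + d4/5 = 32/5
  d8 = d4/3 = 17/3
Walk from origin (0, 0):
  seg 1: down by d8 = 17/3 → (0, -17/3)
  seg 2: down by d7 = 32/5 → (0, -181/15)
  seg 3: up by d8 = 17/3 → (0, -32/5)
  seg 4: up by d1 = 7/2 → (0, -29/10)
  seg 5: down by d4 = 17 → (0, -199/10)
  seg 6: right by d4 = 17 → (17, -199/10)
  seg 7: right by d7 = 32/5 → (117/5, -199/10)
  seg 8: left by d4 = 17 → (32/5, -199/10)

d5 = 27/2
d6 = 9
d7 = 32/5
d8 = 17/3
endpoint = (32/5, -199/10)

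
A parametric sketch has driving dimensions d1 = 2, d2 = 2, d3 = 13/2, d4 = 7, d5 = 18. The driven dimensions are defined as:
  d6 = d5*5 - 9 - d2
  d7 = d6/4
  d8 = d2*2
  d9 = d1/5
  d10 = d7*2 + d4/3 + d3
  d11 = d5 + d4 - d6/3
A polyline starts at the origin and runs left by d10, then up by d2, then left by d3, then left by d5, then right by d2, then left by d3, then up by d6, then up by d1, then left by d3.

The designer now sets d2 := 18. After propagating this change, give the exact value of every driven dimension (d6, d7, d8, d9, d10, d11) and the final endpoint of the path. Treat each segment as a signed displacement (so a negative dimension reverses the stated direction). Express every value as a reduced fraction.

d6 = 63
d7 = 63/4
d8 = 36
d9 = 2/5
d10 = 121/3
d11 = 4
endpoint = (-359/6, 83)

Apply edit: d2 := 18
  d6 = d5*5 - 9 - d2 = 63
  d7 = d6/4 = 63/4
  d8 = d2*2 = 36
  d9 = d1/5 = 2/5
  d10 = d7*2 + d4/3 + d3 = 121/3
  d11 = d5 + d4 - d6/3 = 4
Walk from origin (0, 0):
  seg 1: left by d10 = 121/3 → (-121/3, 0)
  seg 2: up by d2 = 18 → (-121/3, 18)
  seg 3: left by d3 = 13/2 → (-281/6, 18)
  seg 4: left by d5 = 18 → (-389/6, 18)
  seg 5: right by d2 = 18 → (-281/6, 18)
  seg 6: left by d3 = 13/2 → (-160/3, 18)
  seg 7: up by d6 = 63 → (-160/3, 81)
  seg 8: up by d1 = 2 → (-160/3, 83)
  seg 9: left by d3 = 13/2 → (-359/6, 83)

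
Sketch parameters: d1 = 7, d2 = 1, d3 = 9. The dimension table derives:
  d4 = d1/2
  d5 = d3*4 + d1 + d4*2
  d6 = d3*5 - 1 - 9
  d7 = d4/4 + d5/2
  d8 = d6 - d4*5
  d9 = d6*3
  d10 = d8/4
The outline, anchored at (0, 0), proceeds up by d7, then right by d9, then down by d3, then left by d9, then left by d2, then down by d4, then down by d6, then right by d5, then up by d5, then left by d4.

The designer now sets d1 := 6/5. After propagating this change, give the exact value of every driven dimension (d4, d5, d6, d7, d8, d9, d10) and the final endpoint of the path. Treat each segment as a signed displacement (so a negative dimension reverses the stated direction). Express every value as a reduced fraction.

d4 = 3/5
d5 = 192/5
d6 = 35
d7 = 387/20
d8 = 32
d9 = 105
d10 = 8
endpoint = (184/5, 263/20)

Apply edit: d1 := 6/5
  d4 = d1/2 = 3/5
  d5 = d3*4 + d1 + d4*2 = 192/5
  d6 = d3*5 - 1 - 9 = 35
  d7 = d4/4 + d5/2 = 387/20
  d8 = d6 - d4*5 = 32
  d9 = d6*3 = 105
  d10 = d8/4 = 8
Walk from origin (0, 0):
  seg 1: up by d7 = 387/20 → (0, 387/20)
  seg 2: right by d9 = 105 → (105, 387/20)
  seg 3: down by d3 = 9 → (105, 207/20)
  seg 4: left by d9 = 105 → (0, 207/20)
  seg 5: left by d2 = 1 → (-1, 207/20)
  seg 6: down by d4 = 3/5 → (-1, 39/4)
  seg 7: down by d6 = 35 → (-1, -101/4)
  seg 8: right by d5 = 192/5 → (187/5, -101/4)
  seg 9: up by d5 = 192/5 → (187/5, 263/20)
  seg 10: left by d4 = 3/5 → (184/5, 263/20)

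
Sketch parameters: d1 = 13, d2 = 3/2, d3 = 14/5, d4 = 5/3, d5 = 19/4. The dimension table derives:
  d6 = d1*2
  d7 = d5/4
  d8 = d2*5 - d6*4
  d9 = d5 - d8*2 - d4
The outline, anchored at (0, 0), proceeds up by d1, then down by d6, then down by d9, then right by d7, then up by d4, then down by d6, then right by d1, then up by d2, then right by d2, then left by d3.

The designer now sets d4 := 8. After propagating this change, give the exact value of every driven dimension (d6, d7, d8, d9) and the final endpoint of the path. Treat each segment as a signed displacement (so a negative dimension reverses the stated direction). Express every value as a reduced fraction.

Apply edit: d4 := 8
  d6 = d1*2 = 26
  d7 = d5/4 = 19/16
  d8 = d2*5 - d6*4 = -193/2
  d9 = d5 - d8*2 - d4 = 759/4
Walk from origin (0, 0):
  seg 1: up by d1 = 13 → (0, 13)
  seg 2: down by d6 = 26 → (0, -13)
  seg 3: down by d9 = 759/4 → (0, -811/4)
  seg 4: right by d7 = 19/16 → (19/16, -811/4)
  seg 5: up by d4 = 8 → (19/16, -779/4)
  seg 6: down by d6 = 26 → (19/16, -883/4)
  seg 7: right by d1 = 13 → (227/16, -883/4)
  seg 8: up by d2 = 3/2 → (227/16, -877/4)
  seg 9: right by d2 = 3/2 → (251/16, -877/4)
  seg 10: left by d3 = 14/5 → (1031/80, -877/4)

d6 = 26
d7 = 19/16
d8 = -193/2
d9 = 759/4
endpoint = (1031/80, -877/4)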